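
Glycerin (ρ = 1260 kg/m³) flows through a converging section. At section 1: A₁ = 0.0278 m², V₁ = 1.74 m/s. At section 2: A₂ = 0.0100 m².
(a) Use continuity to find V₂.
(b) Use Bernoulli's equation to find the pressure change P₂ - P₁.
(a) Continuity: A₁V₁=A₂V₂ -> V₂=A₁V₁/A₂=0.0278*1.74/0.0100=4.84 m/s
(b) Bernoulli: P₂-P₁=0.5*rho*(V₁^2-V₂^2)/1000=0.5*1260*(1.74^2-4.84^2)/1000=-12.85 kPa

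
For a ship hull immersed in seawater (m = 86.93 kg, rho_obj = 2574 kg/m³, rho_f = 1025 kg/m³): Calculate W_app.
Formula: W_{app} = mg\left(1 - \frac{\rho_f}{\rho_{obj}}\right)
W_app = 86.93·9.81·(1 − 1025/2574) = 513.2 N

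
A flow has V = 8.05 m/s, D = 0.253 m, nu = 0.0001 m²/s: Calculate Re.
Formula: Re = \frac{V D}{\nu}
Re = 8.05·0.253/0.0001 = 20367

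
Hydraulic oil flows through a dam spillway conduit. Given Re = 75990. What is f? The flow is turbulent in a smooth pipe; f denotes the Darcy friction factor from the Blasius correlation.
Formula: f = \frac{0.316}{Re^{0.25}}
f = 0.316/75990^0.25 = 0.01903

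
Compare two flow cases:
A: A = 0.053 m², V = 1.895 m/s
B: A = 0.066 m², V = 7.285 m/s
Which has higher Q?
Q(A) = 100.4 L/s, Q(B) = 480.8 L/s. Answer: B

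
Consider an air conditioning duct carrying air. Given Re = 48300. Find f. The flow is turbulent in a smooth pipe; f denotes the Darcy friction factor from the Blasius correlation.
Formula: f = \frac{0.316}{Re^{0.25}}
f = 0.316/48300^0.25 = 0.02132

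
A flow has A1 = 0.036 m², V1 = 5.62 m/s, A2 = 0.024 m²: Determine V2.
Formula: V_2 = \frac{A_1 V_1}{A_2}
V2 = 0.036·5.62/0.024 = 8.43 m/s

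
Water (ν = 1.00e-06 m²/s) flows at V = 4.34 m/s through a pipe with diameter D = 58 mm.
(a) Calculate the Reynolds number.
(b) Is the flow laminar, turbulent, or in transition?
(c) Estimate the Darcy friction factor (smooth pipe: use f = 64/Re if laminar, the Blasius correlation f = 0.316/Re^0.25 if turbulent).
(a) Re = V·D/ν = 4.34·0.058/1.00e-06 = 251720
(b) Flow regime: turbulent (Re > 4000)
(c) Friction factor: f = 0.316/Re^0.25 = 0.316/251720^0.25 = 0.01411 (Blasius is strictly valid for Re ≲ 1e5; used here as the smooth-pipe estimate the problem specifies)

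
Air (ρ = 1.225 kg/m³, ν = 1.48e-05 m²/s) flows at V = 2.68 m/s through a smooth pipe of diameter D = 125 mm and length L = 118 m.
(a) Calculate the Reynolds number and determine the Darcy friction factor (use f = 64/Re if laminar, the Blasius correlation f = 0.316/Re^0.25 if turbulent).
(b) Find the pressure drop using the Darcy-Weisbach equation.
(a) Re = V·D/ν = 2.68·0.125/1.48e-05 = 22635 → turbulent (Re > 4000); f = 0.316/Re^0.25 = 0.316/22635^0.25 = 0.025763
(b) Darcy-Weisbach: ΔP = f·(L/D)·½ρV²/1000 = 0.025763·(118/0.125)·½·1.225·2.68²/1000 = 0.107 kPa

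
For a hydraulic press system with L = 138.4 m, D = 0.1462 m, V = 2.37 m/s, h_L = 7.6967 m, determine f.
Formula: h_L = f \frac{L}{D} \frac{V^2}{2g}
Substituting knowns: 7.6967 = f·(138.4/0.1462)·2.37²/(2·9.81)
Solving for f: f = 7.6967·2·9.81/((138.4/0.1462)·2.37²) = 0.0284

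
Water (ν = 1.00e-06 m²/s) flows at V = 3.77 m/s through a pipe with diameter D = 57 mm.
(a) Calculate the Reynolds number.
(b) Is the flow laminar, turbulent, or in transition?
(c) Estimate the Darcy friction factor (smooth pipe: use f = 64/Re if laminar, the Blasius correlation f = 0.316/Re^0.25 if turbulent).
(a) Re = V·D/ν = 3.77·0.057/1.00e-06 = 214890
(b) Flow regime: turbulent (Re > 4000)
(c) Friction factor: f = 0.316/Re^0.25 = 0.316/214890^0.25 = 0.01468 (Blasius is strictly valid for Re ≲ 1e5; used here as the smooth-pipe estimate the problem specifies)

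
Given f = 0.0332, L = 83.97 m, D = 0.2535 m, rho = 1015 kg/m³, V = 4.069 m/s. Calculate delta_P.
Formula: \Delta P = f \frac{L}{D} \frac{\rho V^2}{2}
delta_P = 0.0332·(83.97/0.2535)·0.5·1015·4.069²/1000 = 92.41 kPa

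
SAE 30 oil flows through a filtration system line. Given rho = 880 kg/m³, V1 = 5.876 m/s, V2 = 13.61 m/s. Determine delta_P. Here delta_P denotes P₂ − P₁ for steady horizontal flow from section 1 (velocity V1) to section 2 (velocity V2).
Formula: \Delta P = \frac{1}{2} \rho (V_1^2 - V_2^2)
delta_P = 0.5·880·(5.876² − 13.61²)/1000 = -66.31 kPa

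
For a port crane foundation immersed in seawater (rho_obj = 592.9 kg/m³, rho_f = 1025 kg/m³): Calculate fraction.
Formula: f_{sub} = \frac{\rho_{obj}}{\rho_f}
fraction = 592.9/1025 = 0.5784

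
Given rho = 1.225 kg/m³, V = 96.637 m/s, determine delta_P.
Formula: V = \sqrt{\frac{2 \Delta P}{\rho}}
Substituting knowns: 96.637 = √(2·(delta_P·1000)/1.225)
Solving for delta_P: delta_P = 96.637²·1.225/2/1000 = 5.72 kPa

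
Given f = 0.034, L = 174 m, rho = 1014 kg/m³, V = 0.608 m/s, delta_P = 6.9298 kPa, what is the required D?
Formula: \Delta P = f \frac{L}{D} \frac{\rho V^2}{2}
Substituting knowns: 6.9298 = 0.034·(174/D)·0.5·1014·0.608²/1000
Solving for D: D = 0.034·174·0.5·1014·0.608²/(6.9298·1000) = 0.16 m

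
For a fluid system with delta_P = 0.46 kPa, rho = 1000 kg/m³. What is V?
Formula: V = \sqrt{\frac{2 \Delta P}{\rho}}
V = √(2·(0.46·1000)/1000) = 0.9592 m/s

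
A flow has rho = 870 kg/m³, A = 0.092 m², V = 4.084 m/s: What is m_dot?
Formula: \dot{m} = \rho A V
m_dot = 870·0.092·4.084 = 326.9 kg/s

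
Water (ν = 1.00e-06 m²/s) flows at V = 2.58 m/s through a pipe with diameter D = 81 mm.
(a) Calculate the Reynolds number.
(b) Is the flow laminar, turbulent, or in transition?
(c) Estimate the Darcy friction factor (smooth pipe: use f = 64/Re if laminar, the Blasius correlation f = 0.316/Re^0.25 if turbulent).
(a) Re = V·D/ν = 2.58·0.081/1.00e-06 = 208980
(b) Flow regime: turbulent (Re > 4000)
(c) Friction factor: f = 0.316/Re^0.25 = 0.316/208980^0.25 = 0.01478 (Blasius is strictly valid for Re ≲ 1e5; used here as the smooth-pipe estimate the problem specifies)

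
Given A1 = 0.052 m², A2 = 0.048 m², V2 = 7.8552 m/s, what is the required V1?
Formula: V_2 = \frac{A_1 V_1}{A_2}
Substituting knowns: 7.8552 = 0.052·V1/0.048
Solving for V1: V1 = 7.8552·0.048/0.052 = 7.251 m/s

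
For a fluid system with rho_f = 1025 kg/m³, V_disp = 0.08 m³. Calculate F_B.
Formula: F_B = \rho_f g V_{disp}
F_B = 1025·9.81·0.08 = 804.4 N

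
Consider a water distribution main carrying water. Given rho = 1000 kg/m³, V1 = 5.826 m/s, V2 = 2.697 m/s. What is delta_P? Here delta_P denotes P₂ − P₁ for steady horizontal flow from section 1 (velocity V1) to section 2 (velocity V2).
Formula: \Delta P = \frac{1}{2} \rho (V_1^2 - V_2^2)
delta_P = 0.5·1000·(5.826² − 2.697²)/1000 = 13.33 kPa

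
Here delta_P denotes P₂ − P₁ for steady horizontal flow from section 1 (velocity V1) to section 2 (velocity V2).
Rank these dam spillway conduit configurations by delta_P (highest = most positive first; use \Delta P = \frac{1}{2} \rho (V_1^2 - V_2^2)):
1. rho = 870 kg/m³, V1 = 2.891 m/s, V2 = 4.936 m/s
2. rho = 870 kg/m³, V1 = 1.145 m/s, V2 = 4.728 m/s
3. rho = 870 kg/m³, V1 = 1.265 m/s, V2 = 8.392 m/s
Case 1: delta_P = -6.963 kPa
Case 2: delta_P = -9.154 kPa
Case 3: delta_P = -29.94 kPa
Ranking (highest first): 1, 2, 3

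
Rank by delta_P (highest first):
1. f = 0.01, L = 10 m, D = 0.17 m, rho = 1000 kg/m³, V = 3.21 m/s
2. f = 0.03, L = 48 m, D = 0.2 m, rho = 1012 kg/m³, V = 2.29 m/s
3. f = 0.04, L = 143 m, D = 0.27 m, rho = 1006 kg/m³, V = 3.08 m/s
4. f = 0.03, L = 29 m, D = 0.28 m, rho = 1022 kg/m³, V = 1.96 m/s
Case 1: delta_P = 3.031 kPa
Case 2: delta_P = 19.11 kPa
Case 3: delta_P = 101.1 kPa
Case 4: delta_P = 6.1 kPa
Ranking (highest first): 3, 2, 4, 1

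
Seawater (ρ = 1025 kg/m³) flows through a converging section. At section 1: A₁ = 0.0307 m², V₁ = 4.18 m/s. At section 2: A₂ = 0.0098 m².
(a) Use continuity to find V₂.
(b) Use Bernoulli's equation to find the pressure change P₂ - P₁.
(a) Continuity: A₁V₁=A₂V₂ -> V₂=A₁V₁/A₂=0.0307*4.18/0.0098=13.09 m/s
(b) Bernoulli: P₂-P₁=0.5*rho*(V₁^2-V₂^2)/1000=0.5*1025*(4.18^2-13.09^2)/1000=-78.86 kPa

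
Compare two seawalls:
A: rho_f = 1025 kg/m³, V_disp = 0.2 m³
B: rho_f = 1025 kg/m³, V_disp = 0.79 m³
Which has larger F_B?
F_B(A) = 2011 N, F_B(B) = 7944 N. Answer: B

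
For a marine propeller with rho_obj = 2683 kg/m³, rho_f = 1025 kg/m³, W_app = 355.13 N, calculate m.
Formula: W_{app} = mg\left(1 - \frac{\rho_f}{\rho_{obj}}\right)
Substituting knowns: 355.13 = m·9.81·(1 − 1025/2683)
Solving for m: m = 355.13/(9.81·(1 − 1025/2683)) = 58.58 kg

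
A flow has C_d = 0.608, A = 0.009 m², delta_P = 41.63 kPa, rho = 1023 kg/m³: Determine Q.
Formula: Q = C_d A \sqrt{\frac{2 \Delta P}{\rho}}
Q = 0.608·0.009·√(2·(41.63·1000)/1023)·1000 = 49.37 L/s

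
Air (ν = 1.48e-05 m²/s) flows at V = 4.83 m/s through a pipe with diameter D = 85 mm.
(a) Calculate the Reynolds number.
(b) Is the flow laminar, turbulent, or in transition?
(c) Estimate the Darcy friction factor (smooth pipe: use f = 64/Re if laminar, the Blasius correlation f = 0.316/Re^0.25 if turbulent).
(a) Re = V·D/ν = 4.83·0.085/1.48e-05 = 27740
(b) Flow regime: turbulent (Re > 4000)
(c) Friction factor: f = 0.316/Re^0.25 = 0.316/27740^0.25 = 0.02449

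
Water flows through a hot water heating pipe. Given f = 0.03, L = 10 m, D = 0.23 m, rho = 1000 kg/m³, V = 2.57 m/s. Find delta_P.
Formula: \Delta P = f \frac{L}{D} \frac{\rho V^2}{2}
delta_P = 0.03·(10/0.23)·0.5·1000·2.57²/1000 = 4.308 kPa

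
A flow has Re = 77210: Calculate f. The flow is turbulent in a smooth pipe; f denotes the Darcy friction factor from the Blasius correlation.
Formula: f = \frac{0.316}{Re^{0.25}}
f = 0.316/77210^0.25 = 0.01896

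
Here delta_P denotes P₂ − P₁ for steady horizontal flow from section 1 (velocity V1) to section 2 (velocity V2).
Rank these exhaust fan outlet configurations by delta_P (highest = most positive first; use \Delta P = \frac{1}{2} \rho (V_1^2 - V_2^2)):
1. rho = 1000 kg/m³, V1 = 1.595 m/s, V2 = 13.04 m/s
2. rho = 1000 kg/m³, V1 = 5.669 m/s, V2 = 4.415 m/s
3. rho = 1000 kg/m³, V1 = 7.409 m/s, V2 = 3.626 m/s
Case 1: delta_P = -83.75 kPa
Case 2: delta_P = 6.323 kPa
Case 3: delta_P = 20.87 kPa
Ranking (highest first): 3, 2, 1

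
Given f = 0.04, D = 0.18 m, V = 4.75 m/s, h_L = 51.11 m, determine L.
Formula: h_L = f \frac{L}{D} \frac{V^2}{2g}
Substituting knowns: 51.11 = 0.04·(L/0.18)·4.75²/(2·9.81)
Solving for L: L = 51.11·2·9.81·0.18/(0.04·4.75²) = 200 m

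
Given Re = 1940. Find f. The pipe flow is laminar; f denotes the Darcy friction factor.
Formula: f = \frac{64}{Re}
f = 64/1940 = 0.03299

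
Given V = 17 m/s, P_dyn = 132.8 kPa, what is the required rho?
Formula: P_{dyn} = \frac{1}{2} \rho V^2
Substituting knowns: 132.8 = 0.5·rho·17²/1000
Solving for rho: rho = 2·(132.8·1000)/17² = 919 kg/m³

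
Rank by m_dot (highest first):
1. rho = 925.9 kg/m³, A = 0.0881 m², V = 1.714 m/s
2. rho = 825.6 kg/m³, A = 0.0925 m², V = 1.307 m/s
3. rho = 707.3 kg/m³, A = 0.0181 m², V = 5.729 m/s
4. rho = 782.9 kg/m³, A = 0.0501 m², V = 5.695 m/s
Case 1: m_dot = 139.8 kg/s
Case 2: m_dot = 99.81 kg/s
Case 3: m_dot = 73.34 kg/s
Case 4: m_dot = 223.4 kg/s
Ranking (highest first): 4, 1, 2, 3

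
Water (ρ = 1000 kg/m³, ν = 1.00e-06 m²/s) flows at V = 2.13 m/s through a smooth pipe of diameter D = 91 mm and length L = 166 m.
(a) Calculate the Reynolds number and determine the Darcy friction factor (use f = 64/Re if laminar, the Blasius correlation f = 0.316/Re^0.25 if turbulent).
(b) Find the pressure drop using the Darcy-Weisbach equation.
(a) Re = V·D/ν = 2.13·0.091/1.00e-06 = 193830 → turbulent (Re > 4000); f = 0.316/Re^0.25 = 0.316/193830^0.25 = 0.01506 (Blasius is strictly valid for Re ≲ 1e5; used here as the smooth-pipe estimate the problem specifies)
(b) Darcy-Weisbach: ΔP = f·(L/D)·½ρV²/1000 = 0.01506·(166/0.091)·½·1000·2.13²/1000 = 62.32 kPa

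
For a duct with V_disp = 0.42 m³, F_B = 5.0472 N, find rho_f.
Formula: F_B = \rho_f g V_{disp}
Substituting knowns: 5.0472 = rho_f·9.81·0.42
Solving for rho_f: rho_f = 5.0472/(9.81·0.42) = 1.225 kg/m³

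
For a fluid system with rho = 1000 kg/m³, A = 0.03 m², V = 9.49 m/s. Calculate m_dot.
Formula: \dot{m} = \rho A V
m_dot = 1000·0.03·9.49 = 284.7 kg/s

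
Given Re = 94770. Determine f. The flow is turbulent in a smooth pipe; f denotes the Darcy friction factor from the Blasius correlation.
Formula: f = \frac{0.316}{Re^{0.25}}
f = 0.316/94770^0.25 = 0.01801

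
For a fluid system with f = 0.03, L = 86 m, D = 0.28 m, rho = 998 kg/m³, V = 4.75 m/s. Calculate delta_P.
Formula: \Delta P = f \frac{L}{D} \frac{\rho V^2}{2}
delta_P = 0.03·(86/0.28)·0.5·998·4.75²/1000 = 103.7 kPa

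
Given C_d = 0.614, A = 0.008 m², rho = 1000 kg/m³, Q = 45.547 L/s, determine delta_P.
Formula: Q = C_d A \sqrt{\frac{2 \Delta P}{\rho}}
Substituting knowns: 45.547 = 0.614·0.008·√(2·(delta_P·1000)/1000)·1000
Solving for delta_P: delta_P = ((45.547/1000)/(0.614·0.008))²·1000/2/1000 = 42.99 kPa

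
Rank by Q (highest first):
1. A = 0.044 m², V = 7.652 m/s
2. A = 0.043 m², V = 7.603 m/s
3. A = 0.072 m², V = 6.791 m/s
Case 1: Q = 336.7 L/s
Case 2: Q = 326.9 L/s
Case 3: Q = 489 L/s
Ranking (highest first): 3, 1, 2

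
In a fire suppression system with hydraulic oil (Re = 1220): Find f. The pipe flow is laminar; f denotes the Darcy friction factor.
Formula: f = \frac{64}{Re}
f = 64/1220 = 0.05246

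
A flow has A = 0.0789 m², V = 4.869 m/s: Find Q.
Formula: Q = A V
Q = 0.0789·4.869·1000 = 384.2 L/s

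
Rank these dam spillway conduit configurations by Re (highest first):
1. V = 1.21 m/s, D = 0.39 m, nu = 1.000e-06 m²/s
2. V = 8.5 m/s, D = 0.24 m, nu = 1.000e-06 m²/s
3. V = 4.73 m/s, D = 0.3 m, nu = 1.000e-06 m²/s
Case 1: Re = 471900
Case 2: Re = 2.040e+06
Case 3: Re = 1.419e+06
Ranking (highest first): 2, 3, 1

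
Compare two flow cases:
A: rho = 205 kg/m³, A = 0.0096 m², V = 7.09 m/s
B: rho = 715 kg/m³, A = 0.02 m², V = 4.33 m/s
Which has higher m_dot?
m_dot(A) = 13.95 kg/s, m_dot(B) = 61.92 kg/s. Answer: B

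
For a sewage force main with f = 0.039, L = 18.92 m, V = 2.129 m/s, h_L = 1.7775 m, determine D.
Formula: h_L = f \frac{L}{D} \frac{V^2}{2g}
Substituting knowns: 1.7775 = 0.039·(18.92/D)·2.129²/(2·9.81)
Solving for D: D = 0.039·18.92·2.129²/(2·9.81·1.7775) = 0.0959 m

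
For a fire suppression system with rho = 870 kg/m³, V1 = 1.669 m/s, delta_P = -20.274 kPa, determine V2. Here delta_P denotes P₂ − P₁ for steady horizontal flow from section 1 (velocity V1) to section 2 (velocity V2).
Formula: \Delta P = \frac{1}{2} \rho (V_1^2 - V_2^2)
Substituting knowns: -20.274 = 0.5·870·(1.669² − V2²)/1000
Solving for V2: V2 = √(1.669² − 2·(-20.274·1000)/870) = 7.028 m/s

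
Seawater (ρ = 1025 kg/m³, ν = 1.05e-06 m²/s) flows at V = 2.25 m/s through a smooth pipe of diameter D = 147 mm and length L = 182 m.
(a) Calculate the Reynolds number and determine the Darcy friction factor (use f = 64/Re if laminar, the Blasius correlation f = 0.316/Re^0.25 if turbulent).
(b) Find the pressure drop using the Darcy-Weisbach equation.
(a) Re = V·D/ν = 2.25·0.147/1.05e-06 = 315000 → turbulent (Re > 4000); f = 0.316/Re^0.25 = 0.316/315000^0.25 = 0.013339 (Blasius is strictly valid for Re ≲ 1e5; used here as the smooth-pipe estimate the problem specifies)
(b) Darcy-Weisbach: ΔP = f·(L/D)·½ρV²/1000 = 0.013339·(182/0.147)·½·1025·2.25²/1000 = 42.85 kPa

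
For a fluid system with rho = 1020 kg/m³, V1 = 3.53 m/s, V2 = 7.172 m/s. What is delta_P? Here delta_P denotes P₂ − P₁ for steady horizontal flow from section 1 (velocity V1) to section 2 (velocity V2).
Formula: \Delta P = \frac{1}{2} \rho (V_1^2 - V_2^2)
delta_P = 0.5·1020·(3.53² − 7.172²)/1000 = -19.88 kPa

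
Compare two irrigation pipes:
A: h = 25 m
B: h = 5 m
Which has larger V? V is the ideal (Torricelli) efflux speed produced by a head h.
V(A) = 22.15 m/s, V(B) = 9.905 m/s. Answer: A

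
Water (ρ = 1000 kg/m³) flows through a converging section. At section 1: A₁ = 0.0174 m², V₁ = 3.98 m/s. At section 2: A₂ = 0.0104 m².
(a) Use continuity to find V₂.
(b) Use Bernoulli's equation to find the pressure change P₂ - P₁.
(a) Continuity: A₁V₁=A₂V₂ -> V₂=A₁V₁/A₂=0.0174*3.98/0.0104=6.66 m/s
(b) Bernoulli: P₂-P₁=0.5*rho*(V₁^2-V₂^2)/1000=0.5*1000*(3.98^2-6.66^2)/1000=-14.26 kPa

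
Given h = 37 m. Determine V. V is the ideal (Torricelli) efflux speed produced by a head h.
Formula: V = \sqrt{2 g h}
V = √(2·9.81·37) = 26.94 m/s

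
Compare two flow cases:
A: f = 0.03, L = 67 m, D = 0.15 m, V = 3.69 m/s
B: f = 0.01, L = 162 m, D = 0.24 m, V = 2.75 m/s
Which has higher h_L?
h_L(A) = 9.299 m, h_L(B) = 2.602 m. Answer: A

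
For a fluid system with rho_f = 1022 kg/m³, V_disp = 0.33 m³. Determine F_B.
Formula: F_B = \rho_f g V_{disp}
F_B = 1022·9.81·0.33 = 3309 N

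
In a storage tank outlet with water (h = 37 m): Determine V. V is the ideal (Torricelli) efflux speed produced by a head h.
Formula: V = \sqrt{2 g h}
V = √(2·9.81·37) = 26.94 m/s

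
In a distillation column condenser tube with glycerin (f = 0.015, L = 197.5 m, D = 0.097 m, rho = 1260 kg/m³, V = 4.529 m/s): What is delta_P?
Formula: \Delta P = f \frac{L}{D} \frac{\rho V^2}{2}
delta_P = 0.015·(197.5/0.097)·0.5·1260·4.529²/1000 = 394.7 kPa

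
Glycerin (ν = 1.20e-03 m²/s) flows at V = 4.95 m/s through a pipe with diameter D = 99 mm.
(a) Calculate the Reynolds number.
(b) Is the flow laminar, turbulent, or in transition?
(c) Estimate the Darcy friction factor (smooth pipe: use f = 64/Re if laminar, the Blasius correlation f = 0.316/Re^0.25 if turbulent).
(a) Re = V·D/ν = 4.95·0.099/1.20e-03 = 408.38
(b) Flow regime: laminar (Re < 2300)
(c) Friction factor: f = 64/Re = 64/408.38 = 0.1567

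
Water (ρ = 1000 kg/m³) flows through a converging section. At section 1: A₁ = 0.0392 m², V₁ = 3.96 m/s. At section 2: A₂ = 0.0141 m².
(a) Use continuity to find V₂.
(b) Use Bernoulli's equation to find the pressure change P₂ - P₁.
(a) Continuity: A₁V₁=A₂V₂ -> V₂=A₁V₁/A₂=0.0392*3.96/0.0141=11.01 m/s
(b) Bernoulli: P₂-P₁=0.5*rho*(V₁^2-V₂^2)/1000=0.5*1000*(3.96^2-11.01^2)/1000=-52.77 kPa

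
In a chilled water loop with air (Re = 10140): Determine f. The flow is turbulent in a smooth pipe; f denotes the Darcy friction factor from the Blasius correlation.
Formula: f = \frac{0.316}{Re^{0.25}}
f = 0.316/10140^0.25 = 0.03149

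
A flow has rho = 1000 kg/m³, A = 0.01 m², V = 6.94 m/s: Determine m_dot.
Formula: \dot{m} = \rho A V
m_dot = 1000·0.01·6.94 = 69.4 kg/s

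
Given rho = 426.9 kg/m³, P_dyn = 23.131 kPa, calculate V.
Formula: P_{dyn} = \frac{1}{2} \rho V^2
Substituting knowns: 23.131 = 0.5·426.9·V²/1000
Solving for V: V = √(2·(23.131·1000)/426.9) = 10.41 m/s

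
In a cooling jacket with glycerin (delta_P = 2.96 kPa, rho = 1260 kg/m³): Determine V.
Formula: V = \sqrt{\frac{2 \Delta P}{\rho}}
V = √(2·(2.96·1000)/1260) = 2.168 m/s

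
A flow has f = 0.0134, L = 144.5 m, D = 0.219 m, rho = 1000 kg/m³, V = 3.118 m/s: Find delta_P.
Formula: \Delta P = f \frac{L}{D} \frac{\rho V^2}{2}
delta_P = 0.0134·(144.5/0.219)·0.5·1000·3.118²/1000 = 42.98 kPa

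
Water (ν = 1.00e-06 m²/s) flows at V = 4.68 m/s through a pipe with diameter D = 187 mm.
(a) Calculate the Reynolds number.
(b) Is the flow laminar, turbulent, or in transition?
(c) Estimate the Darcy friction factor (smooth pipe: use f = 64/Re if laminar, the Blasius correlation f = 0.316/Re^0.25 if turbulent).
(a) Re = V·D/ν = 4.68·0.187/1.00e-06 = 875160
(b) Flow regime: turbulent (Re > 4000)
(c) Friction factor: f = 0.316/Re^0.25 = 0.316/875160^0.25 = 0.01033 (Blasius is strictly valid for Re ≲ 1e5; used here as the smooth-pipe estimate the problem specifies)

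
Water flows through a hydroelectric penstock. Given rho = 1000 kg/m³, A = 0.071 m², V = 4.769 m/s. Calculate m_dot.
Formula: \dot{m} = \rho A V
m_dot = 1000·0.071·4.769 = 338.6 kg/s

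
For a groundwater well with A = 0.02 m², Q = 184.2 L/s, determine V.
Formula: Q = A V
Substituting knowns: 184.2 = 0.02·V·1000
Solving for V: V = (184.2/1000)/0.02 = 9.21 m/s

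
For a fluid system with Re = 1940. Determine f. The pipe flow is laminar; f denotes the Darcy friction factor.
Formula: f = \frac{64}{Re}
f = 64/1940 = 0.03299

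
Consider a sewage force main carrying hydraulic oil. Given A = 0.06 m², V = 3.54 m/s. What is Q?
Formula: Q = A V
Q = 0.06·3.54·1000 = 212.4 L/s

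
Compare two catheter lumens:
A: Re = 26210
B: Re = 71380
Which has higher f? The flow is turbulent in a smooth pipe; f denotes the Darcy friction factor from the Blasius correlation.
f(A) = 0.02484, f(B) = 0.01933. Answer: A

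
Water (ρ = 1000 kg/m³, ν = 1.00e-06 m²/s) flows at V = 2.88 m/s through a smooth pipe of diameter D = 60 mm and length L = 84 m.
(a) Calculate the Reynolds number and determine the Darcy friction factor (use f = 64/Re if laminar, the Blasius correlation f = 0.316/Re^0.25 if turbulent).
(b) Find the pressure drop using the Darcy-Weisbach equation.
(a) Re = V·D/ν = 2.88·0.06/1.00e-06 = 172800 → turbulent (Re > 4000); f = 0.316/Re^0.25 = 0.316/172800^0.25 = 0.015499 (Blasius is strictly valid for Re ≲ 1e5; used here as the smooth-pipe estimate the problem specifies)
(b) Darcy-Weisbach: ΔP = f·(L/D)·½ρV²/1000 = 0.015499·(84/0.060)·½·1000·2.88²/1000 = 89.99 kPa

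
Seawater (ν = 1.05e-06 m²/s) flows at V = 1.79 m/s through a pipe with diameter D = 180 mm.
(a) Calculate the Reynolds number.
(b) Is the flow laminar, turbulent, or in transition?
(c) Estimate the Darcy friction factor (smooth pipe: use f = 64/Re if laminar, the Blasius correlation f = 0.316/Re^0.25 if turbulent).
(a) Re = V·D/ν = 1.79·0.18/1.05e-06 = 306860
(b) Flow regime: turbulent (Re > 4000)
(c) Friction factor: f = 0.316/Re^0.25 = 0.316/306860^0.25 = 0.01343 (Blasius is strictly valid for Re ≲ 1e5; used here as the smooth-pipe estimate the problem specifies)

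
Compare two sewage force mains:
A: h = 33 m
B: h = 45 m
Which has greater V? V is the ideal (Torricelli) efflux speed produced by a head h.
V(A) = 25.45 m/s, V(B) = 29.71 m/s. Answer: B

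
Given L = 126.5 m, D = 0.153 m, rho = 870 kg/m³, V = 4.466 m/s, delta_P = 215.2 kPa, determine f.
Formula: \Delta P = f \frac{L}{D} \frac{\rho V^2}{2}
Substituting knowns: 215.2 = f·(126.5/0.153)·0.5·870·4.466²/1000
Solving for f: f = (215.2·1000)/((126.5/0.153)·0.5·870·4.466²) = 0.03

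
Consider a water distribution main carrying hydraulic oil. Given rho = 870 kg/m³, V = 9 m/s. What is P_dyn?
Formula: P_{dyn} = \frac{1}{2} \rho V^2
P_dyn = 0.5·870·9²/1000 = 35.23 kPa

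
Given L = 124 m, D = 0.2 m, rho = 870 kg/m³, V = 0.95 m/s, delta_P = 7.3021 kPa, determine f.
Formula: \Delta P = f \frac{L}{D} \frac{\rho V^2}{2}
Substituting knowns: 7.3021 = f·(124/0.2)·0.5·870·0.95²/1000
Solving for f: f = (7.3021·1000)/((124/0.2)·0.5·870·0.95²) = 0.03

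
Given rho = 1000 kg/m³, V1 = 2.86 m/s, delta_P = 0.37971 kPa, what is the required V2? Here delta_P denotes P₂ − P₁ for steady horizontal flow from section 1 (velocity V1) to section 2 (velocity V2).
Formula: \Delta P = \frac{1}{2} \rho (V_1^2 - V_2^2)
Substituting knowns: 0.37971 = 0.5·1000·(2.86² − V2²)/1000
Solving for V2: V2 = √(2.86² − 2·(0.37971·1000)/1000) = 2.724 m/s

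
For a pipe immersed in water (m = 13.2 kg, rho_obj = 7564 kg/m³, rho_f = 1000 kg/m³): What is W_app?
Formula: W_{app} = mg\left(1 - \frac{\rho_f}{\rho_{obj}}\right)
W_app = 13.2·9.81·(1 − 1000/7564) = 112.4 N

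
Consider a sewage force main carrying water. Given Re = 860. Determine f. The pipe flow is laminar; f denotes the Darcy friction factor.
Formula: f = \frac{64}{Re}
f = 64/860 = 0.07442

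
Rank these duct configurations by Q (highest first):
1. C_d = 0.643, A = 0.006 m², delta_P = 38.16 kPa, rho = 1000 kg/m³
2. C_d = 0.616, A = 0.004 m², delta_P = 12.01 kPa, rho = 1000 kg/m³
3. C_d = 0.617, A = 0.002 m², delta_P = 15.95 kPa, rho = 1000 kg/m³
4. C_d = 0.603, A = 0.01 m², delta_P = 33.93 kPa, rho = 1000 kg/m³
Case 1: Q = 33.7 L/s
Case 2: Q = 12.08 L/s
Case 3: Q = 6.97 L/s
Case 4: Q = 49.67 L/s
Ranking (highest first): 4, 1, 2, 3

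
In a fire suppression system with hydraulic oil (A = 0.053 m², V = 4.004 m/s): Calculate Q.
Formula: Q = A V
Q = 0.053·4.004·1000 = 212.2 L/s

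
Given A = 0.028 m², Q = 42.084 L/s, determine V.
Formula: Q = A V
Substituting knowns: 42.084 = 0.028·V·1000
Solving for V: V = (42.084/1000)/0.028 = 1.503 m/s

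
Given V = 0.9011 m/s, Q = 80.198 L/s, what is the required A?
Formula: Q = A V
Substituting knowns: 80.198 = A·0.9011·1000
Solving for A: A = (80.198/1000)/0.9011 = 0.089 m²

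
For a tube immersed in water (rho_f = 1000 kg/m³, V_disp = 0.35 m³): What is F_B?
Formula: F_B = \rho_f g V_{disp}
F_B = 1000·9.81·0.35 = 3434 N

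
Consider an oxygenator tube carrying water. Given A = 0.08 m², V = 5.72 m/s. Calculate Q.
Formula: Q = A V
Q = 0.08·5.72·1000 = 457.6 L/s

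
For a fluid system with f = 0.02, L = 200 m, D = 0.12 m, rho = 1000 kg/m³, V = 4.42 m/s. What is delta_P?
Formula: \Delta P = f \frac{L}{D} \frac{\rho V^2}{2}
delta_P = 0.02·(200/0.12)·0.5·1000·4.42²/1000 = 325.6 kPa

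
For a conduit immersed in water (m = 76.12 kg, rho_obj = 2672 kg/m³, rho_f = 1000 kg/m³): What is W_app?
Formula: W_{app} = mg\left(1 - \frac{\rho_f}{\rho_{obj}}\right)
W_app = 76.12·9.81·(1 − 1000/2672) = 467.3 N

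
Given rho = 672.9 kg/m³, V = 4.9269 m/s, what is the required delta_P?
Formula: V = \sqrt{\frac{2 \Delta P}{\rho}}
Substituting knowns: 4.9269 = √(2·(delta_P·1000)/672.9)
Solving for delta_P: delta_P = 4.9269²·672.9/2/1000 = 8.167 kPa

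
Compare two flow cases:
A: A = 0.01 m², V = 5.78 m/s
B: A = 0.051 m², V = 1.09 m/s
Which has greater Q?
Q(A) = 57.8 L/s, Q(B) = 55.59 L/s. Answer: A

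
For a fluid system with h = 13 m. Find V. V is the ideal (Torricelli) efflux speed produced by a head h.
Formula: V = \sqrt{2 g h}
V = √(2·9.81·13) = 15.97 m/s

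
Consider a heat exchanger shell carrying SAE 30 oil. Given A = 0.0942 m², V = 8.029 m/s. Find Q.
Formula: Q = A V
Q = 0.0942·8.029·1000 = 756.3 L/s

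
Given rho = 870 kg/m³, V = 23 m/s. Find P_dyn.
Formula: P_{dyn} = \frac{1}{2} \rho V^2
P_dyn = 0.5·870·23²/1000 = 230.1 kPa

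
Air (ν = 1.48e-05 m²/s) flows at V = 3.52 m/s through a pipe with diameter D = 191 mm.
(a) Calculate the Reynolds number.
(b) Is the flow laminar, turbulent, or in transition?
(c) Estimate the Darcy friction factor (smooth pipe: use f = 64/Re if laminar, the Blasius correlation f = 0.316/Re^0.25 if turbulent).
(a) Re = V·D/ν = 3.52·0.191/1.48e-05 = 45427
(b) Flow regime: turbulent (Re > 4000)
(c) Friction factor: f = 0.316/Re^0.25 = 0.316/45427^0.25 = 0.02165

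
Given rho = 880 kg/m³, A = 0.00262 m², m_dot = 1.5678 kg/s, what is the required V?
Formula: \dot{m} = \rho A V
Substituting knowns: 1.5678 = 880·0.00262·V
Solving for V: V = 1.5678/(880·0.00262) = 0.68 m/s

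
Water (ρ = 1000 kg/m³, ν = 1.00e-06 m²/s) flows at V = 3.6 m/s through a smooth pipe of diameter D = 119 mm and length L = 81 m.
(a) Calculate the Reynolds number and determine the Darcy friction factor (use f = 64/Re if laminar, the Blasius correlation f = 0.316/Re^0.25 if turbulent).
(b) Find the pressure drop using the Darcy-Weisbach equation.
(a) Re = V·D/ν = 3.6·0.119/1.00e-06 = 428400 → turbulent (Re > 4000); f = 0.316/Re^0.25 = 0.316/428400^0.25 = 0.012352 (Blasius is strictly valid for Re ≲ 1e5; used here as the smooth-pipe estimate the problem specifies)
(b) Darcy-Weisbach: ΔP = f·(L/D)·½ρV²/1000 = 0.012352·(81/0.119)·½·1000·3.6²/1000 = 54.48 kPa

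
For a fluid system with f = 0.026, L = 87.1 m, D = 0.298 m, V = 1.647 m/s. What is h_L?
Formula: h_L = f \frac{L}{D} \frac{V^2}{2g}
h_L = 0.026·(87.1/0.298)·1.647²/(2·9.81) = 1.051 m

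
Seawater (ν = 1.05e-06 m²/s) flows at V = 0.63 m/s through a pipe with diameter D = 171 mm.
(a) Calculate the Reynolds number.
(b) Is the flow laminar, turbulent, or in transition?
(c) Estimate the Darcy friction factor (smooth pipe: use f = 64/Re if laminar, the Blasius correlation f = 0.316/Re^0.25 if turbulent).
(a) Re = V·D/ν = 0.63·0.171/1.05e-06 = 102600
(b) Flow regime: turbulent (Re > 4000)
(c) Friction factor: f = 0.316/Re^0.25 = 0.316/102600^0.25 = 0.01766 (Blasius is strictly valid for Re ≲ 1e5; used here as the smooth-pipe estimate the problem specifies)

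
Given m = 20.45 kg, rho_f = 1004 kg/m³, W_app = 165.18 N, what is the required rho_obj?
Formula: W_{app} = mg\left(1 - \frac{\rho_f}{\rho_{obj}}\right)
Substituting knowns: 165.18 = 20.45·9.81·(1 − 1004/rho_obj)
Solving for rho_obj: rho_obj = 1004/(1 − 165.18/(20.45·9.81)) = 5684 kg/m³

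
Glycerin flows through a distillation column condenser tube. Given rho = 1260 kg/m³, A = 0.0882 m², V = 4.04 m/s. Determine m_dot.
Formula: \dot{m} = \rho A V
m_dot = 1260·0.0882·4.04 = 449 kg/s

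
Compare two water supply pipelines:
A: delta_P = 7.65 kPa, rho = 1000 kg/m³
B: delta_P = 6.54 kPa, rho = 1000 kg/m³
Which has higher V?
V(A) = 3.912 m/s, V(B) = 3.617 m/s. Answer: A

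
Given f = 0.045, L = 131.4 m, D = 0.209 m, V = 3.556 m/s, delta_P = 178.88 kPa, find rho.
Formula: \Delta P = f \frac{L}{D} \frac{\rho V^2}{2}
Substituting knowns: 178.88 = 0.045·(131.4/0.209)·0.5·rho·3.556²/1000
Solving for rho: rho = (178.88·1000)/(0.045·(131.4/0.209)·0.5·3.556²) = 1000 kg/m³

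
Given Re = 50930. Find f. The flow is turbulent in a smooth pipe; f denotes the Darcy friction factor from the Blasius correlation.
Formula: f = \frac{0.316}{Re^{0.25}}
f = 0.316/50930^0.25 = 0.02104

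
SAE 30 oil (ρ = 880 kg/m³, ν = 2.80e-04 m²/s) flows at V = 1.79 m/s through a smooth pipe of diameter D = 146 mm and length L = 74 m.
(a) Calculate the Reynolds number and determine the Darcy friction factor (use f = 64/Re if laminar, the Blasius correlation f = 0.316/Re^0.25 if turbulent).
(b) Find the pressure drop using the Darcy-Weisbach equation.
(a) Re = V·D/ν = 1.79·0.146/2.80e-04 = 933.36 → laminar (Re < 2300); f = 64/Re = 64/933.36 = 0.068569
(b) Darcy-Weisbach: ΔP = f·(L/D)·½ρV²/1000 = 0.068569·(74/0.146)·½·880·1.79²/1000 = 49 kPa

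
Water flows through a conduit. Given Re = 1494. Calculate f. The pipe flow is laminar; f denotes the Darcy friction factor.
Formula: f = \frac{64}{Re}
f = 64/1494 = 0.04284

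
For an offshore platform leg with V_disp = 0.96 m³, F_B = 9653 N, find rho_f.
Formula: F_B = \rho_f g V_{disp}
Substituting knowns: 9653 = rho_f·9.81·0.96
Solving for rho_f: rho_f = 9653/(9.81·0.96) = 1025 kg/m³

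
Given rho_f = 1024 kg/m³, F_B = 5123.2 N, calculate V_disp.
Formula: F_B = \rho_f g V_{disp}
Substituting knowns: 5123.2 = 1024·9.81·V_disp
Solving for V_disp: V_disp = 5123.2/(1024·9.81) = 0.51 m³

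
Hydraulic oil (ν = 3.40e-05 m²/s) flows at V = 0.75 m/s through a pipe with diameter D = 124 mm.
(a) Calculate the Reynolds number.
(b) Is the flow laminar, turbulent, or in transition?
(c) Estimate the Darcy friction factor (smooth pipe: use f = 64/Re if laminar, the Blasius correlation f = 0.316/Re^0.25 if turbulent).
(a) Re = V·D/ν = 0.75·0.124/3.40e-05 = 2735.3
(b) Flow regime: transition (2300 ≤ Re ≤ 4000)
(c) Friction factor: f ≈ 0.04 (transitional regime, no simple correlation)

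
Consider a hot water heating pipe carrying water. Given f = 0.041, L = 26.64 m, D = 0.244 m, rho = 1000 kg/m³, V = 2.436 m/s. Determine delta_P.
Formula: \Delta P = f \frac{L}{D} \frac{\rho V^2}{2}
delta_P = 0.041·(26.64/0.244)·0.5·1000·2.436²/1000 = 13.28 kPa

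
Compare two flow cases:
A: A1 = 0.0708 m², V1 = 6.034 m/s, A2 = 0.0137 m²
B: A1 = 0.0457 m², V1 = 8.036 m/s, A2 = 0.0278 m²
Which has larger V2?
V2(A) = 31.18 m/s, V2(B) = 13.21 m/s. Answer: A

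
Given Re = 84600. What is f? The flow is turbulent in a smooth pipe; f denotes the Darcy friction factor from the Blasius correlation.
Formula: f = \frac{0.316}{Re^{0.25}}
f = 0.316/84600^0.25 = 0.01853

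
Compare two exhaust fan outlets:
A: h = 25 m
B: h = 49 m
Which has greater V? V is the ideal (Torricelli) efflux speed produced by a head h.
V(A) = 22.15 m/s, V(B) = 31.01 m/s. Answer: B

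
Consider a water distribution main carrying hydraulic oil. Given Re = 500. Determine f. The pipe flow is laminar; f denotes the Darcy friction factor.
Formula: f = \frac{64}{Re}
f = 64/500 = 0.128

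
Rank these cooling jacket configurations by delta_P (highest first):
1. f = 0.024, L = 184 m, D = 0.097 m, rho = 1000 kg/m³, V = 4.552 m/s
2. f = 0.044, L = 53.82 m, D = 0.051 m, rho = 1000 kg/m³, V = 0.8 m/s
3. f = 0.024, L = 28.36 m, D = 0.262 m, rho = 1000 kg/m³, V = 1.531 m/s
Case 1: delta_P = 471.7 kPa
Case 2: delta_P = 14.86 kPa
Case 3: delta_P = 3.045 kPa
Ranking (highest first): 1, 2, 3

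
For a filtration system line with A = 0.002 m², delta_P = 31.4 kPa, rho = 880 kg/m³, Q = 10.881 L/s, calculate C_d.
Formula: Q = C_d A \sqrt{\frac{2 \Delta P}{\rho}}
Substituting knowns: 10.881 = C_d·0.002·√(2·(31.4·1000)/880)·1000
Solving for C_d: C_d = (10.881/1000)/(0.002·√(2·(31.4·1000)/880)) = 0.644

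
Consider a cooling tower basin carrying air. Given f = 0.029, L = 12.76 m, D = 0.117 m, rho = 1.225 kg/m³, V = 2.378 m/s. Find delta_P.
Formula: \Delta P = f \frac{L}{D} \frac{\rho V^2}{2}
delta_P = 0.029·(12.76/0.117)·0.5·1.225·2.378²/1000 = 0.01095 kPa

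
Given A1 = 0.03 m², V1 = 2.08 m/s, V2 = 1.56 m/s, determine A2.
Formula: V_2 = \frac{A_1 V_1}{A_2}
Substituting knowns: 1.56 = 0.03·2.08/A2
Solving for A2: A2 = 0.03·2.08/1.56 = 0.04 m²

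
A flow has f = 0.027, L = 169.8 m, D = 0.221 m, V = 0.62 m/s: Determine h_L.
Formula: h_L = f \frac{L}{D} \frac{V^2}{2g}
h_L = 0.027·(169.8/0.221)·0.62²/(2·9.81) = 0.4064 m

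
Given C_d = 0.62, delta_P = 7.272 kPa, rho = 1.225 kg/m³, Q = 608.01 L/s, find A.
Formula: Q = C_d A \sqrt{\frac{2 \Delta P}{\rho}}
Substituting knowns: 608.01 = 0.62·A·√(2·(7.272·1000)/1.225)·1000
Solving for A: A = (608.01/1000)/(0.62·√(2·(7.272·1000)/1.225)) = 0.009 m²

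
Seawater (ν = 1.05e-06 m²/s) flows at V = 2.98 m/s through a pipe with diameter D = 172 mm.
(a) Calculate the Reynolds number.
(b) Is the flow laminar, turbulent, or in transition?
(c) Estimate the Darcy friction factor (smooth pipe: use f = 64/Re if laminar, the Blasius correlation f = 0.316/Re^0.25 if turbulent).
(a) Re = V·D/ν = 2.98·0.172/1.05e-06 = 488150
(b) Flow regime: turbulent (Re > 4000)
(c) Friction factor: f = 0.316/Re^0.25 = 0.316/488150^0.25 = 0.01195 (Blasius is strictly valid for Re ≲ 1e5; used here as the smooth-pipe estimate the problem specifies)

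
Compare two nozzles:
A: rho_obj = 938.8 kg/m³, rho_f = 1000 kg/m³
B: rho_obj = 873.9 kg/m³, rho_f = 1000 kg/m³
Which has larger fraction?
fraction(A) = 0.9388, fraction(B) = 0.8739. Answer: A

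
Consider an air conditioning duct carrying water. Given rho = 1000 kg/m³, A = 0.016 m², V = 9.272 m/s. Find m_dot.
Formula: \dot{m} = \rho A V
m_dot = 1000·0.016·9.272 = 148.4 kg/s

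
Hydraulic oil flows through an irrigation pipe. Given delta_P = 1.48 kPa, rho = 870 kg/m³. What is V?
Formula: V = \sqrt{\frac{2 \Delta P}{\rho}}
V = √(2·(1.48·1000)/870) = 1.845 m/s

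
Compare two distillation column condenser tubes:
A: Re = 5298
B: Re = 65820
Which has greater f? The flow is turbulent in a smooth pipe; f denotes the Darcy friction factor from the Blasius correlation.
f(A) = 0.03704, f(B) = 0.01973. Answer: A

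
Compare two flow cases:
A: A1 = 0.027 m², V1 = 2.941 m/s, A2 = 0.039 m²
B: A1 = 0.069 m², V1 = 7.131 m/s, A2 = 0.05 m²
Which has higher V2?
V2(A) = 2.036 m/s, V2(B) = 9.841 m/s. Answer: B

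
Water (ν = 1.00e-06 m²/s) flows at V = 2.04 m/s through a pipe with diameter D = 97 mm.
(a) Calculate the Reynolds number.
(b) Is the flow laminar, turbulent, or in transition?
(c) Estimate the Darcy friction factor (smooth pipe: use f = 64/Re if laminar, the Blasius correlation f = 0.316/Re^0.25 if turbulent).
(a) Re = V·D/ν = 2.04·0.097/1.00e-06 = 197880
(b) Flow regime: turbulent (Re > 4000)
(c) Friction factor: f = 0.316/Re^0.25 = 0.316/197880^0.25 = 0.01498 (Blasius is strictly valid for Re ≲ 1e5; used here as the smooth-pipe estimate the problem specifies)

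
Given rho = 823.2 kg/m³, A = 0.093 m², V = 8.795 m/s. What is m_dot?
Formula: \dot{m} = \rho A V
m_dot = 823.2·0.093·8.795 = 673.3 kg/s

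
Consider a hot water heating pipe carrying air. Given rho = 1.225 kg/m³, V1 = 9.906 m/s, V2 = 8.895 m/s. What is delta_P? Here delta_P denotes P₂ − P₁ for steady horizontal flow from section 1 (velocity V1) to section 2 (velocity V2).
Formula: \Delta P = \frac{1}{2} \rho (V_1^2 - V_2^2)
delta_P = 0.5·1.225·(9.906² − 8.895²)/1000 = 0.01164 kPa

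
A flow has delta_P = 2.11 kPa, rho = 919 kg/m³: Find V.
Formula: V = \sqrt{\frac{2 \Delta P}{\rho}}
V = √(2·(2.11·1000)/919) = 2.143 m/s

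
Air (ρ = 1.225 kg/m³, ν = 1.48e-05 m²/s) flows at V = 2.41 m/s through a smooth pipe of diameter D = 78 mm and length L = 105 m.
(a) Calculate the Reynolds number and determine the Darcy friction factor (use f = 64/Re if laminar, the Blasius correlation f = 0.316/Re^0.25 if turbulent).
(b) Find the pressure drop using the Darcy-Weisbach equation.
(a) Re = V·D/ν = 2.41·0.078/1.48e-05 = 12701 → turbulent (Re > 4000); f = 0.316/Re^0.25 = 0.316/12701^0.25 = 0.029766
(b) Darcy-Weisbach: ΔP = f·(L/D)·½ρV²/1000 = 0.029766·(105/0.078)·½·1.225·2.41²/1000 = 0.1425 kPa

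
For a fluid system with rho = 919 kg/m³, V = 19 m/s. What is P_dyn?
Formula: P_{dyn} = \frac{1}{2} \rho V^2
P_dyn = 0.5·919·19²/1000 = 165.9 kPa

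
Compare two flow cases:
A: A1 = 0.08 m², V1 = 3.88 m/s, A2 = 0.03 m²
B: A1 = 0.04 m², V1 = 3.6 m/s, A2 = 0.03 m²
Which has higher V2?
V2(A) = 10.35 m/s, V2(B) = 4.8 m/s. Answer: A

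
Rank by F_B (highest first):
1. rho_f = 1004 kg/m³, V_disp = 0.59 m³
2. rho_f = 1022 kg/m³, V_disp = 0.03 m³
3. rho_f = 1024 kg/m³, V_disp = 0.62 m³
Case 1: F_B = 5811 N
Case 2: F_B = 300.8 N
Case 3: F_B = 6228 N
Ranking (highest first): 3, 1, 2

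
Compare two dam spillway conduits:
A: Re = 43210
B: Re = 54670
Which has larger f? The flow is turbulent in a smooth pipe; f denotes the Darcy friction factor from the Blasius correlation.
f(A) = 0.02192, f(B) = 0.02067. Answer: A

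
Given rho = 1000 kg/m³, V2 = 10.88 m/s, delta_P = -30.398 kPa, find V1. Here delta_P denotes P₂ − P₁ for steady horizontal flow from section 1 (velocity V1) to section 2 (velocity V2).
Formula: \Delta P = \frac{1}{2} \rho (V_1^2 - V_2^2)
Substituting knowns: -30.398 = 0.5·1000·(V1² − 10.88²)/1000
Solving for V1: V1 = √(10.88² + 2·(-30.398·1000)/1000) = 7.588 m/s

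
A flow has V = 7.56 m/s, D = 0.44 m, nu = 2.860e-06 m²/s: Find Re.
Formula: Re = \frac{V D}{\nu}
Re = 7.56·0.44/2.860e-06 = 1.163e+06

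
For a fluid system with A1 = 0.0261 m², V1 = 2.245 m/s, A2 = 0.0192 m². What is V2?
Formula: V_2 = \frac{A_1 V_1}{A_2}
V2 = 0.0261·2.245/0.0192 = 3.052 m/s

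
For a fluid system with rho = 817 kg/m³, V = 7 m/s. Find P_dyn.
Formula: P_{dyn} = \frac{1}{2} \rho V^2
P_dyn = 0.5·817·7²/1000 = 20.02 kPa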